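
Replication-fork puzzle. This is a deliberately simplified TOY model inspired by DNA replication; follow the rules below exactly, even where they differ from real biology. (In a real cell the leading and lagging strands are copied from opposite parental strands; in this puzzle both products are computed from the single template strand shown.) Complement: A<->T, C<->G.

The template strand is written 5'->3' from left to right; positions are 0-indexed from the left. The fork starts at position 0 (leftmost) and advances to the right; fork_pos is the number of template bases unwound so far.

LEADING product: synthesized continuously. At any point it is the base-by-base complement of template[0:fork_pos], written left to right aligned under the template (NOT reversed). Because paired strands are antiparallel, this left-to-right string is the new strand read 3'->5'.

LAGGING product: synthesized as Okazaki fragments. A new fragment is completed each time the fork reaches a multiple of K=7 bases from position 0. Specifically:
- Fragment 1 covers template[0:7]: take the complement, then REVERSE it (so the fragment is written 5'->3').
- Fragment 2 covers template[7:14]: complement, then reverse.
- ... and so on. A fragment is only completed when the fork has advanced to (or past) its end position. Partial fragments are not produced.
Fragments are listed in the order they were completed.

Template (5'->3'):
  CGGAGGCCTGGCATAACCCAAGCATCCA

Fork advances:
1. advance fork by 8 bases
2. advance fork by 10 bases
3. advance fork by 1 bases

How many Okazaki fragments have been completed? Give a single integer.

Step 1: advance 8 -> fork_pos = 0 + 8 = 8. Reached multiple(s) of 7: 7 -> fragment 1 completed (1 total).
Step 2: advance 10 -> fork_pos = 8 + 10 = 18. Reached multiple(s) of 7: 14 -> fragment 2 completed (2 total).
Step 3: advance 1 -> fork_pos = 18 + 1 = 19. Next multiple of 7 is 21 (not reached); still 2 fragment(s).
Check: final fork_pos = 19; the multiples of 7 that are <= 19 are 7..14 -> 19 // 7 = 2 completed fragment(s).

Answer: 2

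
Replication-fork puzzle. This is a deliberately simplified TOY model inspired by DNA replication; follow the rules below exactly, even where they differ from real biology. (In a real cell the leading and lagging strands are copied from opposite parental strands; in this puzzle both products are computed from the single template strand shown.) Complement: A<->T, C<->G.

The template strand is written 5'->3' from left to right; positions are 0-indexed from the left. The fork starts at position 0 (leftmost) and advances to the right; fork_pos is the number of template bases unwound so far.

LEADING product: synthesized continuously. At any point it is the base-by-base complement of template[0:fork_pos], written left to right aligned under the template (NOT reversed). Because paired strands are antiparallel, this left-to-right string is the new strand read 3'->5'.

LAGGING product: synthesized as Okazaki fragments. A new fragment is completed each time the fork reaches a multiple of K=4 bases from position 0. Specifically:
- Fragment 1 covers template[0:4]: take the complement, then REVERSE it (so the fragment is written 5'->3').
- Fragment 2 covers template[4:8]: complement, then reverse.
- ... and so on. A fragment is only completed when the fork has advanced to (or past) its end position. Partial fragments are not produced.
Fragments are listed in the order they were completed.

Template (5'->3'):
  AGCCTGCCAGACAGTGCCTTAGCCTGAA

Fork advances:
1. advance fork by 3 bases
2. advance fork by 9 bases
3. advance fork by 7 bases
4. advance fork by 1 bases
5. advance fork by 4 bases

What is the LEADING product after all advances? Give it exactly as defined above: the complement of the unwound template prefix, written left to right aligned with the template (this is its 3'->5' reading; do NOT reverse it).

Answer: TCGGACGGTCTGTCACGGAATCGG

Derivation:
Step 1: advance 3 -> fork_pos = 0 + 3 = 3.
Step 2: advance 9 -> fork_pos = 3 + 9 = 12.
Step 3: advance 7 -> fork_pos = 12 + 7 = 19.
Step 4: advance 1 -> fork_pos = 19 + 1 = 20.
Step 5: advance 4 -> fork_pos = 20 + 4 = 24.
Unwound prefix: template[0:24] = AGCCTGCCAGACAGTGCCTTAGCC
Complement it base by base (A<->T, C<->G), keeping left-to-right order:
  [0:5] AGCCT -> TCGGA
  [5:10] GCCAG -> CGGTC
  [10:15] ACAGT -> TGTCA
  [15:20] GCCTT -> CGGAA
  [20:24] AGCC -> TCGG
Concatenate: TCGGACGGTCTGTCACGGAATCGG (length 24; written aligned with the template, i.e. 3'->5').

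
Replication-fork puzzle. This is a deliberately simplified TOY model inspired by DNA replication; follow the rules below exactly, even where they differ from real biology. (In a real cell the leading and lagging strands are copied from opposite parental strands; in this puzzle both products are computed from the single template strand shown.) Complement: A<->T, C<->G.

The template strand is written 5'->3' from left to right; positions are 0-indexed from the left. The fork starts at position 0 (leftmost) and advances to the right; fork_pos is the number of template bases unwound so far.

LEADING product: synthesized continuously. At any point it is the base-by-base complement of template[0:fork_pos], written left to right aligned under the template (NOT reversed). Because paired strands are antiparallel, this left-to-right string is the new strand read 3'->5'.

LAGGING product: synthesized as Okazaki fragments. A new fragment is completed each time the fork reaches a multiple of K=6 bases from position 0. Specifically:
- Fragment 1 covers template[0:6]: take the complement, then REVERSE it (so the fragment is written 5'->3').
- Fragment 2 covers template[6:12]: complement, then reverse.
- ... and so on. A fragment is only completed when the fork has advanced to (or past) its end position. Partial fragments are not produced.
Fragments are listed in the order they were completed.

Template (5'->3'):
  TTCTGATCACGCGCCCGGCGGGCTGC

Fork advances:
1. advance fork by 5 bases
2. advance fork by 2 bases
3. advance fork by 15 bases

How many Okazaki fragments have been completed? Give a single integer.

Answer: 3

Derivation:
Step 1: advance 5 -> fork_pos = 0 + 5 = 5. Next multiple of 6 is 6 (not reached); still 0 fragment(s).
Step 2: advance 2 -> fork_pos = 5 + 2 = 7. Reached multiple(s) of 6: 6 -> fragment 1 completed (1 total).
Step 3: advance 15 -> fork_pos = 7 + 15 = 22. Reached multiple(s) of 6: 12, 18 -> fragments 2-3 completed (3 total).
Check: final fork_pos = 22; the multiples of 6 that are <= 22 are 6..18 -> 22 // 6 = 3 completed fragment(s).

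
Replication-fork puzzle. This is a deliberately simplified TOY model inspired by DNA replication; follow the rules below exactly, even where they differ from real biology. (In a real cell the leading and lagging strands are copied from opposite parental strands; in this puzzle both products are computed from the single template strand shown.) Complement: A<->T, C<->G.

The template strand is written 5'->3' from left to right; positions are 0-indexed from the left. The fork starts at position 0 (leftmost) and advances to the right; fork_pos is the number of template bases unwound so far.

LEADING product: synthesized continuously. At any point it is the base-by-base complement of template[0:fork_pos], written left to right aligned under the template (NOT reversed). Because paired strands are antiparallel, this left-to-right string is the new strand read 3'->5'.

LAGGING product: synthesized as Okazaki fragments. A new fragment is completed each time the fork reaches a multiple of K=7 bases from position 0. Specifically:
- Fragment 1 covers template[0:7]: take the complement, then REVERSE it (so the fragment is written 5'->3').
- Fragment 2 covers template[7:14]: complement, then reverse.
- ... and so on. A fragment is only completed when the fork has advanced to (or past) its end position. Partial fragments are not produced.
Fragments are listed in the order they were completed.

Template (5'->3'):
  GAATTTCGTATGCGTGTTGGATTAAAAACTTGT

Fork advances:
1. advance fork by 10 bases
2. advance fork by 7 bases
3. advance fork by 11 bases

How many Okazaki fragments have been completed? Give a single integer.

Step 1: advance 10 -> fork_pos = 0 + 10 = 10. Reached multiple(s) of 7: 7 -> fragment 1 completed (1 total).
Step 2: advance 7 -> fork_pos = 10 + 7 = 17. Reached multiple(s) of 7: 14 -> fragment 2 completed (2 total).
Step 3: advance 11 -> fork_pos = 17 + 11 = 28. Reached multiple(s) of 7: 21, 28 -> fragments 3-4 completed (4 total).
Check: final fork_pos = 28; the multiples of 7 that are <= 28 are 7..28 -> 28 // 7 = 4 completed fragment(s).

Answer: 4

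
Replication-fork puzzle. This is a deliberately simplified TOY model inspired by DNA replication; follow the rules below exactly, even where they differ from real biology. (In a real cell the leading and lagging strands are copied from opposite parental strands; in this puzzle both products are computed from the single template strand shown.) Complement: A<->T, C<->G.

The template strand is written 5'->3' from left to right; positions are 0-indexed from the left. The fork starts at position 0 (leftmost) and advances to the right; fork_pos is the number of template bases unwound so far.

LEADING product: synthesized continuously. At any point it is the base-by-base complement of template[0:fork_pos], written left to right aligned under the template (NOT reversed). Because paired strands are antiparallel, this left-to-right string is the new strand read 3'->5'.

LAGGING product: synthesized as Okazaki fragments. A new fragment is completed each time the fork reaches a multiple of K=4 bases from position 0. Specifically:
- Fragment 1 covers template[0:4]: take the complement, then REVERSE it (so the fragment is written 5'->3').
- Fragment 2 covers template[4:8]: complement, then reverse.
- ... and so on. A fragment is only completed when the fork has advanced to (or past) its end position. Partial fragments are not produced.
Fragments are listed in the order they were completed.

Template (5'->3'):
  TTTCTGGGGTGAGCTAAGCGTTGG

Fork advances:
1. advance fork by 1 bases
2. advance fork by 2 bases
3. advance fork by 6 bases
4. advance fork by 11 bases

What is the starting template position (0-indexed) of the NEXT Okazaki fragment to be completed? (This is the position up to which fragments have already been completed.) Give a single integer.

Step 1: advance 1 -> fork_pos = 0 + 1 = 1. Next multiple of 4 is 4 (not reached); still 0 fragment(s).
Step 2: advance 2 -> fork_pos = 1 + 2 = 3. Next multiple of 4 is 4 (not reached); still 0 fragment(s).
Step 3: advance 6 -> fork_pos = 3 + 6 = 9. Reached multiple(s) of 4: 4, 8 -> fragments 1-2 completed (2 total).
Step 4: advance 11 -> fork_pos = 9 + 11 = 20. Reached multiple(s) of 4: 12, 16, 20 -> fragments 3-5 completed (5 total).
5 fragment(s) completed, covering template[0:20] (5 x 4 = 20). The next fragment, fragment 6, covers template[20:24], so it starts at position 20.

Answer: 20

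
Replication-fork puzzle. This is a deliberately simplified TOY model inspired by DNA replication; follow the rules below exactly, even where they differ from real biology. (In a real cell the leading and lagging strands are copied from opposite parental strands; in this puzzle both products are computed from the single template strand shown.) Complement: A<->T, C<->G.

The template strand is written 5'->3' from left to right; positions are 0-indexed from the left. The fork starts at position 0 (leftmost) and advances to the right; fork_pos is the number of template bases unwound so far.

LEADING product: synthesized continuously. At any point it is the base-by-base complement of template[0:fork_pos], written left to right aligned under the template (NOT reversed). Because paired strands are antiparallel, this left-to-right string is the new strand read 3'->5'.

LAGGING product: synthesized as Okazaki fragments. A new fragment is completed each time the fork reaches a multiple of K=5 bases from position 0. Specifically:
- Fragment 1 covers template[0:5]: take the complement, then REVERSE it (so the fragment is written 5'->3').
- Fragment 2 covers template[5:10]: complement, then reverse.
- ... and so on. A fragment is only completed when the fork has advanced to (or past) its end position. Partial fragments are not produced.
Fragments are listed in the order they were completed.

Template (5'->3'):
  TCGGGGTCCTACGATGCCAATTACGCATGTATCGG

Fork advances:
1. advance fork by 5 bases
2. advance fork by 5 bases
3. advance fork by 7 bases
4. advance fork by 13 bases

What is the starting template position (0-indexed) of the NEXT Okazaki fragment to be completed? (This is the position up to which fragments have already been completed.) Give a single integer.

Answer: 30

Derivation:
Step 1: advance 5 -> fork_pos = 0 + 5 = 5. Reached multiple(s) of 5: 5 -> fragment 1 completed (1 total).
Step 2: advance 5 -> fork_pos = 5 + 5 = 10. Reached multiple(s) of 5: 10 -> fragment 2 completed (2 total).
Step 3: advance 7 -> fork_pos = 10 + 7 = 17. Reached multiple(s) of 5: 15 -> fragment 3 completed (3 total).
Step 4: advance 13 -> fork_pos = 17 + 13 = 30. Reached multiple(s) of 5: 20, 25, 30 -> fragments 4-6 completed (6 total).
6 fragment(s) completed, covering template[0:30] (6 x 5 = 30). The next fragment, fragment 7, covers template[30:35], so it starts at position 30.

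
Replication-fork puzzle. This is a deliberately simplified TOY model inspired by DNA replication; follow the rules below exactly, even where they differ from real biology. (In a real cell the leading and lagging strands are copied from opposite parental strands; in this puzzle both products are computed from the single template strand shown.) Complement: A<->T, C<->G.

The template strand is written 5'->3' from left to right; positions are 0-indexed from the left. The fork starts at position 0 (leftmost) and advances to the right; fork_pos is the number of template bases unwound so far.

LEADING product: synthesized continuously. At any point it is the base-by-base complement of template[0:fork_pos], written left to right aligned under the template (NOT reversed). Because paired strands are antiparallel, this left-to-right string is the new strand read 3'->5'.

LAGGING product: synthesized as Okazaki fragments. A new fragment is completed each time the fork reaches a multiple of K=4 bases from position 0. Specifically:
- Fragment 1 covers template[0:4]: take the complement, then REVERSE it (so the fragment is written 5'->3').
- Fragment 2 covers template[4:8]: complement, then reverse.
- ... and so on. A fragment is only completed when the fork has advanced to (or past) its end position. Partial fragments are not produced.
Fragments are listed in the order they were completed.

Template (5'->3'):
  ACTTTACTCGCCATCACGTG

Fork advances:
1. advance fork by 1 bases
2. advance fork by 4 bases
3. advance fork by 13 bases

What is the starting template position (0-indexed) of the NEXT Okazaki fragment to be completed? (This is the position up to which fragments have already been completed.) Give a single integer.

Answer: 16

Derivation:
Step 1: advance 1 -> fork_pos = 0 + 1 = 1. Next multiple of 4 is 4 (not reached); still 0 fragment(s).
Step 2: advance 4 -> fork_pos = 1 + 4 = 5. Reached multiple(s) of 4: 4 -> fragment 1 completed (1 total).
Step 3: advance 13 -> fork_pos = 5 + 13 = 18. Reached multiple(s) of 4: 8, 12, 16 -> fragments 2-4 completed (4 total).
4 fragment(s) completed, covering template[0:16] (4 x 4 = 16). The next fragment, fragment 5, covers template[16:20], so it starts at position 16.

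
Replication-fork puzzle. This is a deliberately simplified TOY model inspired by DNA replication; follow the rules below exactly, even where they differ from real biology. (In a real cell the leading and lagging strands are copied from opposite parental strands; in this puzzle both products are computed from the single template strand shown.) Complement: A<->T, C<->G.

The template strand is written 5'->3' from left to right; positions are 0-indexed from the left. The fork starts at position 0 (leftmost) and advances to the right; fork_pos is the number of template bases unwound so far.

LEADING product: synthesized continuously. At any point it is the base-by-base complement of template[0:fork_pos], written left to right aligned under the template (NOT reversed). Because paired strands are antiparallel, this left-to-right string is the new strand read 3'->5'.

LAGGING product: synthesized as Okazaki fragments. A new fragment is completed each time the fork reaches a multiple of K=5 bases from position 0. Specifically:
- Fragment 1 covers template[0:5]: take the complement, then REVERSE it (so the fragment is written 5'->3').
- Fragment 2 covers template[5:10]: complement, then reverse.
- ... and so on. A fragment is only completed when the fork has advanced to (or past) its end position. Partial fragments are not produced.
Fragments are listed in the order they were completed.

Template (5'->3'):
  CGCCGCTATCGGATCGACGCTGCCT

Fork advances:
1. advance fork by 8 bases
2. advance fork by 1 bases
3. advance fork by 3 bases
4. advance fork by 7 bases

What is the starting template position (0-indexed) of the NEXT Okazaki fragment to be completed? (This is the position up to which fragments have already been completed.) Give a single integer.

Answer: 15

Derivation:
Step 1: advance 8 -> fork_pos = 0 + 8 = 8. Reached multiple(s) of 5: 5 -> fragment 1 completed (1 total).
Step 2: advance 1 -> fork_pos = 8 + 1 = 9. Next multiple of 5 is 10 (not reached); still 1 fragment(s).
Step 3: advance 3 -> fork_pos = 9 + 3 = 12. Reached multiple(s) of 5: 10 -> fragment 2 completed (2 total).
Step 4: advance 7 -> fork_pos = 12 + 7 = 19. Reached multiple(s) of 5: 15 -> fragment 3 completed (3 total).
3 fragment(s) completed, covering template[0:15] (3 x 5 = 15). The next fragment, fragment 4, covers template[15:20], so it starts at position 15.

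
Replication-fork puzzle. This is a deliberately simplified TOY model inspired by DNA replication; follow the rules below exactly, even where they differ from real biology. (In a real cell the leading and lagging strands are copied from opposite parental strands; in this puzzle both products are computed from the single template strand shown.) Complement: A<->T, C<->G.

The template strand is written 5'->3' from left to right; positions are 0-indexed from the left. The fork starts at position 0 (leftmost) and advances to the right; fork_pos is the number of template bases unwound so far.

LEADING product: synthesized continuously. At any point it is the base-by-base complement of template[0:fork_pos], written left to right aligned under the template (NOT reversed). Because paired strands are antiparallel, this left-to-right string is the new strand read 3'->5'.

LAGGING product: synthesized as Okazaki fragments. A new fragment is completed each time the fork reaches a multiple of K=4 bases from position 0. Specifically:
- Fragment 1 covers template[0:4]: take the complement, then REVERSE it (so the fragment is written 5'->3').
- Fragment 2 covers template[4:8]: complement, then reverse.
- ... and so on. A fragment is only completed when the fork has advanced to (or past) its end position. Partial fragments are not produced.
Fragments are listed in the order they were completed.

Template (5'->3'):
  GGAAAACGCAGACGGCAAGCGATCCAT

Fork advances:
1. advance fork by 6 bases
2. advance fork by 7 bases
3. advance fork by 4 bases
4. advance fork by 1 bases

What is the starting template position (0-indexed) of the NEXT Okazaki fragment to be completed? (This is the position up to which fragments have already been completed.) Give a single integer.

Step 1: advance 6 -> fork_pos = 0 + 6 = 6. Reached multiple(s) of 4: 4 -> fragment 1 completed (1 total).
Step 2: advance 7 -> fork_pos = 6 + 7 = 13. Reached multiple(s) of 4: 8, 12 -> fragments 2-3 completed (3 total).
Step 3: advance 4 -> fork_pos = 13 + 4 = 17. Reached multiple(s) of 4: 16 -> fragment 4 completed (4 total).
Step 4: advance 1 -> fork_pos = 17 + 1 = 18. Next multiple of 4 is 20 (not reached); still 4 fragment(s).
4 fragment(s) completed, covering template[0:16] (4 x 4 = 16). The next fragment, fragment 5, covers template[16:20], so it starts at position 16.

Answer: 16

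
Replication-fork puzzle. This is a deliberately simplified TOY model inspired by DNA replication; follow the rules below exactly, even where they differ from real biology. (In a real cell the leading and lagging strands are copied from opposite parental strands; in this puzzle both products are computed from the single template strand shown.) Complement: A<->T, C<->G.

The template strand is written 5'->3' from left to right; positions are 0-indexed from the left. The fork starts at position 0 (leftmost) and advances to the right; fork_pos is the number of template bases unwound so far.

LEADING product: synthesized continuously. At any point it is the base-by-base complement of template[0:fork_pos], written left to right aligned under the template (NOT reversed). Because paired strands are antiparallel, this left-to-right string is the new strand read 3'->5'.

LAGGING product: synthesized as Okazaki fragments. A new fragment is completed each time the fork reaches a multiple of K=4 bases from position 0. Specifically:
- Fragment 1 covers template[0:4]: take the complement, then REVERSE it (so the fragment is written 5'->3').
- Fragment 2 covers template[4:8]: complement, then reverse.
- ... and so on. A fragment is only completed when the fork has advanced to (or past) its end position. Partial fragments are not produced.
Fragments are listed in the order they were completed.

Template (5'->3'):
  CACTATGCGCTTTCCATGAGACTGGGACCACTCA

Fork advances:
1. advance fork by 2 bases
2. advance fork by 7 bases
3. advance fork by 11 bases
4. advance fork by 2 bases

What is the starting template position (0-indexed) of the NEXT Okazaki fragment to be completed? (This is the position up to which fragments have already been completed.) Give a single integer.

Answer: 20

Derivation:
Step 1: advance 2 -> fork_pos = 0 + 2 = 2. Next multiple of 4 is 4 (not reached); still 0 fragment(s).
Step 2: advance 7 -> fork_pos = 2 + 7 = 9. Reached multiple(s) of 4: 4, 8 -> fragments 1-2 completed (2 total).
Step 3: advance 11 -> fork_pos = 9 + 11 = 20. Reached multiple(s) of 4: 12, 16, 20 -> fragments 3-5 completed (5 total).
Step 4: advance 2 -> fork_pos = 20 + 2 = 22. Next multiple of 4 is 24 (not reached); still 5 fragment(s).
5 fragment(s) completed, covering template[0:20] (5 x 4 = 20). The next fragment, fragment 6, covers template[20:24], so it starts at position 20.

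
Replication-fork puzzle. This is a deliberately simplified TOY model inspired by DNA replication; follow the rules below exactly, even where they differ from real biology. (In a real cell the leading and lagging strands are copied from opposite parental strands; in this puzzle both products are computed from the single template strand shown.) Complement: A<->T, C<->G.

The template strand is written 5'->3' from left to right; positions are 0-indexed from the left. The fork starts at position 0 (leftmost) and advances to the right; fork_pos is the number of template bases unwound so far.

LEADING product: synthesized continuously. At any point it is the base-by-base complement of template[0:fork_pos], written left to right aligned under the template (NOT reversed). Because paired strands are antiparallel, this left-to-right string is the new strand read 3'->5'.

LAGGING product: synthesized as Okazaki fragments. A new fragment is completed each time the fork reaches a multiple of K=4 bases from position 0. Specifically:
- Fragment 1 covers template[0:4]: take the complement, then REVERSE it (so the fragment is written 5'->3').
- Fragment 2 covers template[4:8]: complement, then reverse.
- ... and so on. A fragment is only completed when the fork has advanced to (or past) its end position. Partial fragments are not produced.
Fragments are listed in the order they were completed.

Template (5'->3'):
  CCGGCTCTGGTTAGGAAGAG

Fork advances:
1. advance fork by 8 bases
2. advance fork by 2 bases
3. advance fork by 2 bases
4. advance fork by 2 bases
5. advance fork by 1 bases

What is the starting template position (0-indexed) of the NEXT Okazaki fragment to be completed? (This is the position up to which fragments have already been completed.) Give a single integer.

Answer: 12

Derivation:
Step 1: advance 8 -> fork_pos = 0 + 8 = 8. Reached multiple(s) of 4: 4, 8 -> fragments 1-2 completed (2 total).
Step 2: advance 2 -> fork_pos = 8 + 2 = 10. Next multiple of 4 is 12 (not reached); still 2 fragment(s).
Step 3: advance 2 -> fork_pos = 10 + 2 = 12. Reached multiple(s) of 4: 12 -> fragment 3 completed (3 total).
Step 4: advance 2 -> fork_pos = 12 + 2 = 14. Next multiple of 4 is 16 (not reached); still 3 fragment(s).
Step 5: advance 1 -> fork_pos = 14 + 1 = 15. Next multiple of 4 is 16 (not reached); still 3 fragment(s).
3 fragment(s) completed, covering template[0:12] (3 x 4 = 12). The next fragment, fragment 4, covers template[12:16], so it starts at position 12.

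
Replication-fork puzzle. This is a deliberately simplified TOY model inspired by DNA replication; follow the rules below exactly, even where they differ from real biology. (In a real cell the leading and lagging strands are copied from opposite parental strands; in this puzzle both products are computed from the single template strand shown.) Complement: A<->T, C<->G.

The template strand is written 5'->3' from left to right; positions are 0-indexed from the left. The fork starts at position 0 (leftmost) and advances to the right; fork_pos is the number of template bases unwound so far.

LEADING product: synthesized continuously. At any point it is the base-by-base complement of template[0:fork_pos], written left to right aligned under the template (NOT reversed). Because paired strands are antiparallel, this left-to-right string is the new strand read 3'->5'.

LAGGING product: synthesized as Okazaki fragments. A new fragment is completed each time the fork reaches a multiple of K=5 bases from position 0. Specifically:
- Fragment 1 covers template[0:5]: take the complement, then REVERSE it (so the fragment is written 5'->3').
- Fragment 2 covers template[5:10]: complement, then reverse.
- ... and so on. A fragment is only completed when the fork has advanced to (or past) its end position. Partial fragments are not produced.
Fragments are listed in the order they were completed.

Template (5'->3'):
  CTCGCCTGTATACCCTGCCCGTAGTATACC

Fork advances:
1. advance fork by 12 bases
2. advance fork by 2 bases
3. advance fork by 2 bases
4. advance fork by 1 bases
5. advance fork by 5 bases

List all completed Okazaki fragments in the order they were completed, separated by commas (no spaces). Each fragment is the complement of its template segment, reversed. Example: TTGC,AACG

Answer: GCGAG,TACAG,GGGTA,GGGCA

Derivation:
Step 1: advance 12 -> fork_pos = 0 + 12 = 12. Reached multiple(s) of 5: 5, 10 -> fragments 1-2 completed (2 total).
Step 2: advance 2 -> fork_pos = 12 + 2 = 14. Next multiple of 5 is 15 (not reached); still 2 fragment(s).
Step 3: advance 2 -> fork_pos = 14 + 2 = 16. Reached multiple(s) of 5: 15 -> fragment 3 completed (3 total).
Step 4: advance 1 -> fork_pos = 16 + 1 = 17. Next multiple of 5 is 20 (not reached); still 3 fragment(s).
Step 5: advance 5 -> fork_pos = 17 + 5 = 22. Reached multiple(s) of 5: 20 -> fragment 4 completed (4 total).
Final fork_pos = 22, so 4 fragment(s) are complete. Build each: template segment -> complement -> reverse.
Fragment 1: template[0:5] = CTCGC -> complement GAGCG -> reversed GCGAG
Fragment 2: template[5:10] = CTGTA -> complement GACAT -> reversed TACAG
Fragment 3: template[10:15] = TACCC -> complement ATGGG -> reversed GGGTA
Fragment 4: template[15:20] = TGCCC -> complement ACGGG -> reversed GGGCA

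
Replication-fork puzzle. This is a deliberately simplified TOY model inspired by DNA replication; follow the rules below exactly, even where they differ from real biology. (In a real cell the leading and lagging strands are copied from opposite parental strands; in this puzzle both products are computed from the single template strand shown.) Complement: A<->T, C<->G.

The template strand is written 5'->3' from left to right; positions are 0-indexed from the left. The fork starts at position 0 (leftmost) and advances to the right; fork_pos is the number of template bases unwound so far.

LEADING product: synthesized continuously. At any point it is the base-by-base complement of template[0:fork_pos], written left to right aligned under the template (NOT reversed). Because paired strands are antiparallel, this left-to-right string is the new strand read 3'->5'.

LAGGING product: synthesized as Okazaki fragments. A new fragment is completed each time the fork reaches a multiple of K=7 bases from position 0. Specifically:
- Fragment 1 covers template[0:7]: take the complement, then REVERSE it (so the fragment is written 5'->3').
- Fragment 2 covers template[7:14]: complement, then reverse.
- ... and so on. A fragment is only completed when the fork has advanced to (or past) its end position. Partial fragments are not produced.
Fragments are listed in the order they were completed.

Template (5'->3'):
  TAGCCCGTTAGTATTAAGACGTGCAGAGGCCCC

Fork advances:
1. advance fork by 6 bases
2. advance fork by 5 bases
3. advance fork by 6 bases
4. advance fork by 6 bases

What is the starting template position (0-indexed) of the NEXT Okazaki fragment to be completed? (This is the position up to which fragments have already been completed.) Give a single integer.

Answer: 21

Derivation:
Step 1: advance 6 -> fork_pos = 0 + 6 = 6. Next multiple of 7 is 7 (not reached); still 0 fragment(s).
Step 2: advance 5 -> fork_pos = 6 + 5 = 11. Reached multiple(s) of 7: 7 -> fragment 1 completed (1 total).
Step 3: advance 6 -> fork_pos = 11 + 6 = 17. Reached multiple(s) of 7: 14 -> fragment 2 completed (2 total).
Step 4: advance 6 -> fork_pos = 17 + 6 = 23. Reached multiple(s) of 7: 21 -> fragment 3 completed (3 total).
3 fragment(s) completed, covering template[0:21] (3 x 7 = 21). The next fragment, fragment 4, covers template[21:28], so it starts at position 21.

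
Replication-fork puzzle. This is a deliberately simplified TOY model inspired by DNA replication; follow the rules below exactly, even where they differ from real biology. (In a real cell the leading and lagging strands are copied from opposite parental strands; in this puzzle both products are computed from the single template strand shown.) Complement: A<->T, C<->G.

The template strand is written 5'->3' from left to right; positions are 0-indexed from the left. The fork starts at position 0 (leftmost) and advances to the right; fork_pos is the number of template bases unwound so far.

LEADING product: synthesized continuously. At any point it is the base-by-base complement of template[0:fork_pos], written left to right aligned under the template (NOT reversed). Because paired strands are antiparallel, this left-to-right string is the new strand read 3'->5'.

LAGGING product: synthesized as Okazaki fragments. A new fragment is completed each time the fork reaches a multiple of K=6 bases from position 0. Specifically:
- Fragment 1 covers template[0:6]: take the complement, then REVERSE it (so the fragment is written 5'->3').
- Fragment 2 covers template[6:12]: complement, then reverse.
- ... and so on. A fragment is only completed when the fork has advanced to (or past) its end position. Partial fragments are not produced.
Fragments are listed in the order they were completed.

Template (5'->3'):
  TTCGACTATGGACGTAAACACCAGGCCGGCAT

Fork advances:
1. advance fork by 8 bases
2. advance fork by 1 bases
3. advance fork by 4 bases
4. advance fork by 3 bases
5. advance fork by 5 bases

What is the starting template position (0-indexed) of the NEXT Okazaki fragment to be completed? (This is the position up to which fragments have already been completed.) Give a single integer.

Step 1: advance 8 -> fork_pos = 0 + 8 = 8. Reached multiple(s) of 6: 6 -> fragment 1 completed (1 total).
Step 2: advance 1 -> fork_pos = 8 + 1 = 9. Next multiple of 6 is 12 (not reached); still 1 fragment(s).
Step 3: advance 4 -> fork_pos = 9 + 4 = 13. Reached multiple(s) of 6: 12 -> fragment 2 completed (2 total).
Step 4: advance 3 -> fork_pos = 13 + 3 = 16. Next multiple of 6 is 18 (not reached); still 2 fragment(s).
Step 5: advance 5 -> fork_pos = 16 + 5 = 21. Reached multiple(s) of 6: 18 -> fragment 3 completed (3 total).
3 fragment(s) completed, covering template[0:18] (3 x 6 = 18). The next fragment, fragment 4, covers template[18:24], so it starts at position 18.

Answer: 18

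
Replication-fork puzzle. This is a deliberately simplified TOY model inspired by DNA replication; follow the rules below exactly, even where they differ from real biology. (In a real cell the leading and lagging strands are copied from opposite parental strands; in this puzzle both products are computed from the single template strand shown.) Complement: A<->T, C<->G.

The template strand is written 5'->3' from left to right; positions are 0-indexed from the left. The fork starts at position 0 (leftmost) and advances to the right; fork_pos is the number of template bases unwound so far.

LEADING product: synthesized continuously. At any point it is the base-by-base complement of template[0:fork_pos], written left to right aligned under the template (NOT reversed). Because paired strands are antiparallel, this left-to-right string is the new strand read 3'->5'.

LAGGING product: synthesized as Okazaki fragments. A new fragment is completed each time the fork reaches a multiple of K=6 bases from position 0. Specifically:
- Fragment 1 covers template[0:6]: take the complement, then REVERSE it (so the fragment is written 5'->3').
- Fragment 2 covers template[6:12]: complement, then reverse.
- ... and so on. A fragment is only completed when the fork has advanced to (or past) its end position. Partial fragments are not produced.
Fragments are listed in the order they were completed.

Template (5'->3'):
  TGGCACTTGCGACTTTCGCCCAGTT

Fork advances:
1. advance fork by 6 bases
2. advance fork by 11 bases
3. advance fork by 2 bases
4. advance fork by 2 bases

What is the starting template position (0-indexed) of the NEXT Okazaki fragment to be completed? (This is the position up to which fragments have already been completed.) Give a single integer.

Answer: 18

Derivation:
Step 1: advance 6 -> fork_pos = 0 + 6 = 6. Reached multiple(s) of 6: 6 -> fragment 1 completed (1 total).
Step 2: advance 11 -> fork_pos = 6 + 11 = 17. Reached multiple(s) of 6: 12 -> fragment 2 completed (2 total).
Step 3: advance 2 -> fork_pos = 17 + 2 = 19. Reached multiple(s) of 6: 18 -> fragment 3 completed (3 total).
Step 4: advance 2 -> fork_pos = 19 + 2 = 21. Next multiple of 6 is 24 (not reached); still 3 fragment(s).
3 fragment(s) completed, covering template[0:18] (3 x 6 = 18). The next fragment, fragment 4, covers template[18:24], so it starts at position 18.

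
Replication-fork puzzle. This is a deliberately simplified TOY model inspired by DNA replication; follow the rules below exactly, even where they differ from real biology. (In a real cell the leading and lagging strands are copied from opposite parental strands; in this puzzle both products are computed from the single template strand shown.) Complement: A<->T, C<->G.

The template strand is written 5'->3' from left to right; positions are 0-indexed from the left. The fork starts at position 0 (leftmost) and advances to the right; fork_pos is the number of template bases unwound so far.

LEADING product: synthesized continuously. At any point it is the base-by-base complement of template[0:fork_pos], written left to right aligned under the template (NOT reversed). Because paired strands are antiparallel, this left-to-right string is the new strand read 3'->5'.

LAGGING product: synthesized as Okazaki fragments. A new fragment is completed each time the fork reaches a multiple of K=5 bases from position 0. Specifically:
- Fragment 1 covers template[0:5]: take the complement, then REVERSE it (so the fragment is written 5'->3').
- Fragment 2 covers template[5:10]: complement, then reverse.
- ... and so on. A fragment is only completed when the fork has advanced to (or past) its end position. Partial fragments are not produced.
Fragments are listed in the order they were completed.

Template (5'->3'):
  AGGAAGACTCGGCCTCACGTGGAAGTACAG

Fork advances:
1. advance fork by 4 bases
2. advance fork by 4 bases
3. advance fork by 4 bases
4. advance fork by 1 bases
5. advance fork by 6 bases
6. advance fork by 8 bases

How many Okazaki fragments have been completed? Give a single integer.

Step 1: advance 4 -> fork_pos = 0 + 4 = 4. Next multiple of 5 is 5 (not reached); still 0 fragment(s).
Step 2: advance 4 -> fork_pos = 4 + 4 = 8. Reached multiple(s) of 5: 5 -> fragment 1 completed (1 total).
Step 3: advance 4 -> fork_pos = 8 + 4 = 12. Reached multiple(s) of 5: 10 -> fragment 2 completed (2 total).
Step 4: advance 1 -> fork_pos = 12 + 1 = 13. Next multiple of 5 is 15 (not reached); still 2 fragment(s).
Step 5: advance 6 -> fork_pos = 13 + 6 = 19. Reached multiple(s) of 5: 15 -> fragment 3 completed (3 total).
Step 6: advance 8 -> fork_pos = 19 + 8 = 27. Reached multiple(s) of 5: 20, 25 -> fragments 4-5 completed (5 total).
Check: final fork_pos = 27; the multiples of 5 that are <= 27 are 5..25 -> 27 // 5 = 5 completed fragment(s).

Answer: 5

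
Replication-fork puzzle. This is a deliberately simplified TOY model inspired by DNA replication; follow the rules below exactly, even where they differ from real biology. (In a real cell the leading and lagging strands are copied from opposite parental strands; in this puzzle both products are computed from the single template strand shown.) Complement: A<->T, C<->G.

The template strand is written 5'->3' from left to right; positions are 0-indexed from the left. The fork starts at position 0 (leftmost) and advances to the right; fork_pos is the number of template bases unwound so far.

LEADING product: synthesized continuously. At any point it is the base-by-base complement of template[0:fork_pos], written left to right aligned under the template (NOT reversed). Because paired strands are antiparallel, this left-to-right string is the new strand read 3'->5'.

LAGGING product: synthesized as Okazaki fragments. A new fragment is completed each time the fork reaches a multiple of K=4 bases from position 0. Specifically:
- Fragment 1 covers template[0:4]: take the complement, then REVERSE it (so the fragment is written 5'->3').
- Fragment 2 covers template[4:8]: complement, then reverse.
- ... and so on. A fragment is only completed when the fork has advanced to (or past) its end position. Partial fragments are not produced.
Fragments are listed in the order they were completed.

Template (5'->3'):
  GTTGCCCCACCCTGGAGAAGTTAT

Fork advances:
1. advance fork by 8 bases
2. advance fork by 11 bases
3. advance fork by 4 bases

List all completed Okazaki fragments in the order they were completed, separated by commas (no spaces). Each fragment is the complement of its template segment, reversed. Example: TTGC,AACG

Step 1: advance 8 -> fork_pos = 0 + 8 = 8. Reached multiple(s) of 4: 4, 8 -> fragments 1-2 completed (2 total).
Step 2: advance 11 -> fork_pos = 8 + 11 = 19. Reached multiple(s) of 4: 12, 16 -> fragments 3-4 completed (4 total).
Step 3: advance 4 -> fork_pos = 19 + 4 = 23. Reached multiple(s) of 4: 20 -> fragment 5 completed (5 total).
Final fork_pos = 23, so 5 fragment(s) are complete. Build each: template segment -> complement -> reverse.
Fragment 1: template[0:4] = GTTG -> complement CAAC -> reversed CAAC
Fragment 2: template[4:8] = CCCC -> complement GGGG -> reversed GGGG
Fragment 3: template[8:12] = ACCC -> complement TGGG -> reversed GGGT
Fragment 4: template[12:16] = TGGA -> complement ACCT -> reversed TCCA
Fragment 5: template[16:20] = GAAG -> complement CTTC -> reversed CTTC

Answer: CAAC,GGGG,GGGT,TCCA,CTTC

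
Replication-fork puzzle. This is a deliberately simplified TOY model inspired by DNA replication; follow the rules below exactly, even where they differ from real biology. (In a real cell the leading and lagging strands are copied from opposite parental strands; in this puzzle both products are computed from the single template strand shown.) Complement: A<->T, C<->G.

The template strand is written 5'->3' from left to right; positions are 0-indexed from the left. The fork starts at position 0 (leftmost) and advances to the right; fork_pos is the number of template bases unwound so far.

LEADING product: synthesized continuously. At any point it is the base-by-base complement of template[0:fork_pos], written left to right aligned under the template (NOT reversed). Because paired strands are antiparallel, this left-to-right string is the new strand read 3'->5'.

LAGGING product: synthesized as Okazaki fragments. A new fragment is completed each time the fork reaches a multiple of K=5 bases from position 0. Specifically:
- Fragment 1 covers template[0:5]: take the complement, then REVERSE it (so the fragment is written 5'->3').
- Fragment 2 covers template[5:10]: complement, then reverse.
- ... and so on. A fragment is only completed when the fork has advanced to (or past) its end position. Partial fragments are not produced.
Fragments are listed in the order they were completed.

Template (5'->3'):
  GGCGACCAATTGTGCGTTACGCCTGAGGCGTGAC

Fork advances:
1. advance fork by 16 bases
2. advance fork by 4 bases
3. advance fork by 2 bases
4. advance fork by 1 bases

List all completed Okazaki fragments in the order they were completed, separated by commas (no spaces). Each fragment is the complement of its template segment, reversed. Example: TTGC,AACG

Answer: TCGCC,ATTGG,GCACA,GTAAC

Derivation:
Step 1: advance 16 -> fork_pos = 0 + 16 = 16. Reached multiple(s) of 5: 5, 10, 15 -> fragments 1-3 completed (3 total).
Step 2: advance 4 -> fork_pos = 16 + 4 = 20. Reached multiple(s) of 5: 20 -> fragment 4 completed (4 total).
Step 3: advance 2 -> fork_pos = 20 + 2 = 22. Next multiple of 5 is 25 (not reached); still 4 fragment(s).
Step 4: advance 1 -> fork_pos = 22 + 1 = 23. Next multiple of 5 is 25 (not reached); still 4 fragment(s).
Final fork_pos = 23, so 4 fragment(s) are complete. Build each: template segment -> complement -> reverse.
Fragment 1: template[0:5] = GGCGA -> complement CCGCT -> reversed TCGCC
Fragment 2: template[5:10] = CCAAT -> complement GGTTA -> reversed ATTGG
Fragment 3: template[10:15] = TGTGC -> complement ACACG -> reversed GCACA
Fragment 4: template[15:20] = GTTAC -> complement CAATG -> reversed GTAAC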